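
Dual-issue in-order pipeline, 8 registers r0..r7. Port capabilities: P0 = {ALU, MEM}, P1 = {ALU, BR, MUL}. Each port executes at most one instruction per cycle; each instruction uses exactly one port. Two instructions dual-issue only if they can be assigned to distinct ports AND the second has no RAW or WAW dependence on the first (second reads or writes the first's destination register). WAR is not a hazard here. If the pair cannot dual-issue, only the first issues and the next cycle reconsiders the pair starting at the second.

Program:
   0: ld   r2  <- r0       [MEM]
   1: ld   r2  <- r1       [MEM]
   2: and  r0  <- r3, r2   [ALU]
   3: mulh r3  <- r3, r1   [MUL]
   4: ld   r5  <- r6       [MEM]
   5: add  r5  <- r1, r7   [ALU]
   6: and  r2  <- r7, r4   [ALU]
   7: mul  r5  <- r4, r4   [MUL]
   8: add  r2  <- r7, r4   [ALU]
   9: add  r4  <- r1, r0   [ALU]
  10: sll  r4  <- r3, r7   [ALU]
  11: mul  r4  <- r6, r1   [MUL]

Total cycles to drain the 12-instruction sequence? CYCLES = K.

CYCLES = 9

#0 head=0: ld.MEM i0 no-port MEM/MEM
#1 head=1: ld.MEM i1 RAW r2
#2 head=2: and.ALU mulh.MUL i2,i3 pair
#3 head=4: ld.MEM i4 WAW r5
#4 head=5: add.ALU and.ALU i5,i6 pair
#5 head=7: mul.MUL add.ALU i7,i8 pair
#6 head=9: add.ALU i9 WAW r4
#7 head=10: sll.ALU i10 WAW r4
#8 head=11: mul.MUL i11 tail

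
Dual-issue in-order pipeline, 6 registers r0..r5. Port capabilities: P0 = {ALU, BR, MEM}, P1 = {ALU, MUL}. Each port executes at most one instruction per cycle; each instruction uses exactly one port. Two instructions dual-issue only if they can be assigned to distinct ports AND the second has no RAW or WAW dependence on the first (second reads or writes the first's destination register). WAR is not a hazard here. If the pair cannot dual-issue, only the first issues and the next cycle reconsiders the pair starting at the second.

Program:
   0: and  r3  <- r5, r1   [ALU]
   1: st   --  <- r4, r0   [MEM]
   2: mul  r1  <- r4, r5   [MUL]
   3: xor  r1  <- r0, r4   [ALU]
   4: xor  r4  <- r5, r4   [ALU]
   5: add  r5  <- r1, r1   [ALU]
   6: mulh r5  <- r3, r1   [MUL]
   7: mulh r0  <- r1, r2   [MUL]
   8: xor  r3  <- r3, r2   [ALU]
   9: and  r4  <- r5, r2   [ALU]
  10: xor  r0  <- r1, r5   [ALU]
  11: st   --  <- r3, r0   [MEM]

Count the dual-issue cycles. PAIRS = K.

PAIRS = 4

0. and.ALU st.MEM @i0&i1  | dual
1. mul.MUL @i2  | WAW r1
2. xor.ALU xor.ALU @i3&i4  | dual
3. add.ALU @i5  | WAW r5
4. mulh.MUL @i6  | no-port MUL/MUL
5. mulh.MUL xor.ALU @i7&i8  | dual
6. and.ALU xor.ALU @i9&i10  | dual
7. st.MEM @i11  | tail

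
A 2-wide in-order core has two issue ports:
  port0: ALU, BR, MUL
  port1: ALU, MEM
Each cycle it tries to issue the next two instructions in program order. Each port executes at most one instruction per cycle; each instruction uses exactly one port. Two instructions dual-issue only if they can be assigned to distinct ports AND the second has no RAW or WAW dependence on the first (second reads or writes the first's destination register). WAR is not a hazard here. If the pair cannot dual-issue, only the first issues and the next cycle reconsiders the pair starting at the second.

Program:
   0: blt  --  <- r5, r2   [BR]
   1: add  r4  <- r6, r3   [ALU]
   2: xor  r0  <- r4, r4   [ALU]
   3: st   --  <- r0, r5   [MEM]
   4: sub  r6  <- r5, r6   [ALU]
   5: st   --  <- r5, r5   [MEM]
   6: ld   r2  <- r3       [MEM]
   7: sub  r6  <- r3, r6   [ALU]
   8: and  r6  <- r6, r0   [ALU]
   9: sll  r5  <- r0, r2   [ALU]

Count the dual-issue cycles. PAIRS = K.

0. blt add @i0/i1  | dual
1. xor @i2  | RAW r0
2. st sub @i3/i4  | dual
3. st @i5  | no-port MEM/MEM
4. ld sub @i6/i7  | dual
5. and sll @i8/i9  | dual

PAIRS = 4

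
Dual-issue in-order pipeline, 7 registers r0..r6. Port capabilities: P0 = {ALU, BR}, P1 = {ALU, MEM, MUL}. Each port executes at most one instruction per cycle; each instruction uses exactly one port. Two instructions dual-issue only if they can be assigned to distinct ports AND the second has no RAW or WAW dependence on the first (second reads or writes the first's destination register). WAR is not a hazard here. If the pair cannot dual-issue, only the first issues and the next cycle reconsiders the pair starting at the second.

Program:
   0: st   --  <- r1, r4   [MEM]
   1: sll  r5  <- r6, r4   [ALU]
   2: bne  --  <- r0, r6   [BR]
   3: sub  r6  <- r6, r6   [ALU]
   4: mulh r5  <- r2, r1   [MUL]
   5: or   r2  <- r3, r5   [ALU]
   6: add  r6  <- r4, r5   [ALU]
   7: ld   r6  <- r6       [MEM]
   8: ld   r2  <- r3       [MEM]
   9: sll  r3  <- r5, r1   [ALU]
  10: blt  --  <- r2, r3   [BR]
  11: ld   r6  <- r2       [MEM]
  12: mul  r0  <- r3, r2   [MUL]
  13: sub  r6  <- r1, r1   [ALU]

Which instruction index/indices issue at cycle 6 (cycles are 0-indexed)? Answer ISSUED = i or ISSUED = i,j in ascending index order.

  cy0 -> i0/i1 (st.MEM+sll.ALU) pair
  cy1 -> i2/i3 (bne.BR+sub.ALU) pair
  cy2 -> i4 (mulh.MUL) RAW r5
  cy3 -> i5/i6 (or.ALU+add.ALU) pair
  cy4 -> i7 (ld.MEM) no-port MEM/MEM
  cy5 -> i8/i9 (ld.MEM+sll.ALU) pair
  cy6 -> i10/i11 (blt.BR+ld.MEM) pair
  cy7 -> i12/i13 (mul.MUL+sub.ALU) pair

ISSUED = 10,11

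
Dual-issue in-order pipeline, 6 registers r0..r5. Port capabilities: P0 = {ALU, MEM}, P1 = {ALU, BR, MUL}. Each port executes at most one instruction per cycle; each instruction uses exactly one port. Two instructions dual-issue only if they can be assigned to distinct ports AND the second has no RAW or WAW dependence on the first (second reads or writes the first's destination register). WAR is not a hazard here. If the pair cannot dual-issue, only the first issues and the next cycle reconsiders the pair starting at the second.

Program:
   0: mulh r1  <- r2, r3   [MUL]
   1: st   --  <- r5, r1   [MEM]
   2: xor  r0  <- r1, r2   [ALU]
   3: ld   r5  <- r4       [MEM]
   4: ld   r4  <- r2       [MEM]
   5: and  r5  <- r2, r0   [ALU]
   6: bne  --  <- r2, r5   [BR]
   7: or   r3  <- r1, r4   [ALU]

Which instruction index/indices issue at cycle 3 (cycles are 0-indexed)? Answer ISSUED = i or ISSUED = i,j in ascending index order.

0. mulh @i0  | RAW r1
1. st+xor @i1/i2  | pair
2. ld @i3  | no-port MEM/MEM
3. ld+and @i4/i5  | pair
4. bne+or @i6/i7  | pair

ISSUED = 4,5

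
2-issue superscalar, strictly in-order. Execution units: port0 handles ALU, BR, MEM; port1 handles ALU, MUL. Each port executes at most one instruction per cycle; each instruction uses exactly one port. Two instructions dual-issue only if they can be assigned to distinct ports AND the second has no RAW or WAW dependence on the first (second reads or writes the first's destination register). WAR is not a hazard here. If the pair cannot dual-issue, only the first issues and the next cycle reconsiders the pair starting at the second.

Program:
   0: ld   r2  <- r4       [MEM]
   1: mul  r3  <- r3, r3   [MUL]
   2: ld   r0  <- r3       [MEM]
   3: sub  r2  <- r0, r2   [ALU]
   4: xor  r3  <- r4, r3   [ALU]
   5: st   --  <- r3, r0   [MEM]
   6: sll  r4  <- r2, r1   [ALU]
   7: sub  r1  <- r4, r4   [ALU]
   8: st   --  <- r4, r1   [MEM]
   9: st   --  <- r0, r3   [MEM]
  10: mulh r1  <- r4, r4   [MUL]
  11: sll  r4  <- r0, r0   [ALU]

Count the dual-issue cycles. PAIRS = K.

PAIRS = 4

c0: i0&i1 ld mul  2-wide
c1: i2 ld  RAW r0
c2: i3&i4 sub xor  2-wide
c3: i5&i6 st sll  2-wide
c4: i7 sub  RAW r1
c5: i8 st  no-port MEM/MEM
c6: i9&i10 st mulh  2-wide
c7: i11 sll  tail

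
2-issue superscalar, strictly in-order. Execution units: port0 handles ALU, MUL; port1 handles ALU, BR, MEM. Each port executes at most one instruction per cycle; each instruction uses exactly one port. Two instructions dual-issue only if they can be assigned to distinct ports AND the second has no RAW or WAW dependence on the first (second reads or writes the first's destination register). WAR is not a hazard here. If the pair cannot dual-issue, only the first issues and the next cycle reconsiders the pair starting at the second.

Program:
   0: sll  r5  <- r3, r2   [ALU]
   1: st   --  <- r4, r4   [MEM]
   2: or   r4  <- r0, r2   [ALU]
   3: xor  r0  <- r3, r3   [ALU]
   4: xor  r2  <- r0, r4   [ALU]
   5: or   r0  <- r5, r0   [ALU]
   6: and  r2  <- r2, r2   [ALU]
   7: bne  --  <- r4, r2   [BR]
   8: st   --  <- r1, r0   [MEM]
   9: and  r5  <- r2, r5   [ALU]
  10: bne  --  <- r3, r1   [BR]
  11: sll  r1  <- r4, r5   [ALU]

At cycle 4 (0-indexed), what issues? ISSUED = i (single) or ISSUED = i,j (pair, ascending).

c0: i0/i1 sll+st  dual
c1: i2/i3 or+xor  dual
c2: i4/i5 xor+or  dual
c3: i6 and  RAW r2
c4: i7 bne  no-port BR/MEM
c5: i8/i9 st+and  dual
c6: i10/i11 bne+sll  dual

ISSUED = 7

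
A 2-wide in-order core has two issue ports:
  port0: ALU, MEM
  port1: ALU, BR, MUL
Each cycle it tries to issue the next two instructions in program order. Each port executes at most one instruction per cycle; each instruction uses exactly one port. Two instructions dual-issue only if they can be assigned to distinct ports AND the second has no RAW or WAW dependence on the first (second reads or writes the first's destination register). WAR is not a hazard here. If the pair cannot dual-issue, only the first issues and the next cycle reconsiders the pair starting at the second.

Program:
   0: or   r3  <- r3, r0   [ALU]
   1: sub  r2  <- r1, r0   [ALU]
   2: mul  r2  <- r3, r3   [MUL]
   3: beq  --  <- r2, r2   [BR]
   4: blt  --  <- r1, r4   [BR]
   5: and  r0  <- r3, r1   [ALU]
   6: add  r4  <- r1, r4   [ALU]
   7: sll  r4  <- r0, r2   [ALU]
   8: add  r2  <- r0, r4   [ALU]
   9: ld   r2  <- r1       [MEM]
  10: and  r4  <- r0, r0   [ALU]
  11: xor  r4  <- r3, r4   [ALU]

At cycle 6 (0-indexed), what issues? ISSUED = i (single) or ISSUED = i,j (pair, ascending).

ISSUED = 8

[0] i0&i1  or.ALU sub.ALU  -- 2-wide
[1] i2  mul.MUL  -- no-port MUL/BR
[2] i3  beq.BR  -- no-port BR/BR
[3] i4&i5  blt.BR and.ALU  -- 2-wide
[4] i6  add.ALU  -- WAW r4
[5] i7  sll.ALU  -- RAW r4
[6] i8  add.ALU  -- WAW r2
[7] i9&i10  ld.MEM and.ALU  -- 2-wide
[8] i11  xor.ALU  -- tail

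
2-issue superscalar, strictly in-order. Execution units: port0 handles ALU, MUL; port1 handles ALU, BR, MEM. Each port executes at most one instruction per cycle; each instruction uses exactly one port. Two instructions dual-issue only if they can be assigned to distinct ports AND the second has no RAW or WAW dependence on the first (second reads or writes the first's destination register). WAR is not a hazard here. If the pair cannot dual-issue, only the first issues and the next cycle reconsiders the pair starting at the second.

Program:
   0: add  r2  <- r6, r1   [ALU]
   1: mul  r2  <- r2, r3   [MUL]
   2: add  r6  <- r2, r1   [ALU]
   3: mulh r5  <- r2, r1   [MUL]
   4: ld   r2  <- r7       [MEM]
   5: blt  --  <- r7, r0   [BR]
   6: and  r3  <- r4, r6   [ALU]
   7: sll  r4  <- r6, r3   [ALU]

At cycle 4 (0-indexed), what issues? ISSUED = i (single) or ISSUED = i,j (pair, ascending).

ISSUED = 5,6

t=0 i0:add.ALU ; RAW+WAW r2
t=1 i1:mul.MUL ; RAW r2
t=2 i2,i3:add.ALU/mulh.MUL ; pair
t=3 i4:ld.MEM ; no-port MEM/BR
t=4 i5,i6:blt.BR/and.ALU ; pair
t=5 i7:sll.ALU ; tail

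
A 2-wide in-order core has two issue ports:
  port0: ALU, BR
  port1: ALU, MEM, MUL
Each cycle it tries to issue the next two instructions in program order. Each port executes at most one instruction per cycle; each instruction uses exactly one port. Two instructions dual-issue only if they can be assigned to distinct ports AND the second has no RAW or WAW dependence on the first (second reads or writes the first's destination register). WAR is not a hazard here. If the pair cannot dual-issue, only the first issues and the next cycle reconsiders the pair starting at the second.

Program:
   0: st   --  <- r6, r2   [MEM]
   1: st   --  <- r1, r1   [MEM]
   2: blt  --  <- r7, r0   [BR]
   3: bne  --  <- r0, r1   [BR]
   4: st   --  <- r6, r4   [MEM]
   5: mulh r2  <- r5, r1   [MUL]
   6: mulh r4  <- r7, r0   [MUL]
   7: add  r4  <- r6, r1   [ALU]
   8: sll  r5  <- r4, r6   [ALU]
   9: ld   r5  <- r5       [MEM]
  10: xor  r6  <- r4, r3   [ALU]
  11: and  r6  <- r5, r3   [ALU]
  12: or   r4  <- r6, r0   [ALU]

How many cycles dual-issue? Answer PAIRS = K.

t=0 i0:st ; no-port MEM/MEM
t=1 i1/i2:st blt ; dual
t=2 i3/i4:bne st ; dual
t=3 i5:mulh ; no-port MUL/MUL
t=4 i6:mulh ; WAW r4
t=5 i7:add ; RAW r4
t=6 i8:sll ; RAW+WAW r5
t=7 i9/i10:ld xor ; dual
t=8 i11:and ; RAW r6
t=9 i12:or ; tail

PAIRS = 3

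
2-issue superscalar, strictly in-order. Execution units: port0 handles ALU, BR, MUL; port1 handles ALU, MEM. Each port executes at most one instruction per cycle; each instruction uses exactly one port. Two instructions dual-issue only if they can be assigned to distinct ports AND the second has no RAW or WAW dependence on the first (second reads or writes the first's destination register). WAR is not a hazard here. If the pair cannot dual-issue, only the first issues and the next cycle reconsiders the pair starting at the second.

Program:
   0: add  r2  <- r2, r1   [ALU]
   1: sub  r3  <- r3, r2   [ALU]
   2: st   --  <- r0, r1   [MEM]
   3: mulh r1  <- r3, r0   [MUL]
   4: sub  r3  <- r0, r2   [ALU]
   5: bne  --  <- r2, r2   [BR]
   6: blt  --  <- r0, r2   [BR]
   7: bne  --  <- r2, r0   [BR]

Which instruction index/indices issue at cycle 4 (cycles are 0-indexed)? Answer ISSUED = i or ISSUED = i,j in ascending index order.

0. add.ALU @i0  | RAW r2
1. sub.ALU st.MEM @i1&i2  | pair
2. mulh.MUL sub.ALU @i3&i4  | pair
3. bne.BR @i5  | no-port BR/BR
4. blt.BR @i6  | no-port BR/BR
5. bne.BR @i7  | tail

ISSUED = 6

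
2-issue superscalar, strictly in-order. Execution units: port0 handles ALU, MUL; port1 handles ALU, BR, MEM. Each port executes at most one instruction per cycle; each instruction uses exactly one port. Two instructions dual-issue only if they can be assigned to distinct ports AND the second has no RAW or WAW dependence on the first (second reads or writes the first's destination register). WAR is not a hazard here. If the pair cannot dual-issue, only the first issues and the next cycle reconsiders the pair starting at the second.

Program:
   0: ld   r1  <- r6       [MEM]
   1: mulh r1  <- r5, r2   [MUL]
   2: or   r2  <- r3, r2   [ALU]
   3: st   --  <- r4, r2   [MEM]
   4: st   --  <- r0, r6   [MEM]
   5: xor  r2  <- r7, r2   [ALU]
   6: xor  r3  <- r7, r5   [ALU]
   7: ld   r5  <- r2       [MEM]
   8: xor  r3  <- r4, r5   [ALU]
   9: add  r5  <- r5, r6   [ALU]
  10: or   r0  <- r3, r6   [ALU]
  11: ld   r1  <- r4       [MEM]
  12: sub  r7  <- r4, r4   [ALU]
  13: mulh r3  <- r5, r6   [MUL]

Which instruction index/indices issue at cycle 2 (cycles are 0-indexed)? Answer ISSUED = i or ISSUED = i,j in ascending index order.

[0] i0  ld.MEM  -- WAW r1
[1] i1&i2  mulh.MUL/or.ALU  -- pair
[2] i3  st.MEM  -- no-port MEM/MEM
[3] i4&i5  st.MEM/xor.ALU  -- pair
[4] i6&i7  xor.ALU/ld.MEM  -- pair
[5] i8&i9  xor.ALU/add.ALU  -- pair
[6] i10&i11  or.ALU/ld.MEM  -- pair
[7] i12&i13  sub.ALU/mulh.MUL  -- pair

ISSUED = 3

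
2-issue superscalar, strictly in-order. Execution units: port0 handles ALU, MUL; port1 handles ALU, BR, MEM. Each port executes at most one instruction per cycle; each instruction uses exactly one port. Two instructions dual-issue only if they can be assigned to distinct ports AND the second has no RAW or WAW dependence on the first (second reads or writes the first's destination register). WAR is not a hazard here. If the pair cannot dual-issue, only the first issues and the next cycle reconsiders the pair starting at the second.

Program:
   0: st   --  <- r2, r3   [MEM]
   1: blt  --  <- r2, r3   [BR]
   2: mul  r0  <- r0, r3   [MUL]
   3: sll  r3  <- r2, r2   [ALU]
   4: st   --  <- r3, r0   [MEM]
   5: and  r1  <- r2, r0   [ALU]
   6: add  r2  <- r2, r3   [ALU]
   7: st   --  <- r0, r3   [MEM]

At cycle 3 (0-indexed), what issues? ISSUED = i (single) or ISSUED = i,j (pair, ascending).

c0: i0 st  no-port MEM/BR
c1: i1/i2 blt;mul  pair
c2: i3 sll  RAW r3
c3: i4/i5 st;and  pair
c4: i6/i7 add;st  pair

ISSUED = 4,5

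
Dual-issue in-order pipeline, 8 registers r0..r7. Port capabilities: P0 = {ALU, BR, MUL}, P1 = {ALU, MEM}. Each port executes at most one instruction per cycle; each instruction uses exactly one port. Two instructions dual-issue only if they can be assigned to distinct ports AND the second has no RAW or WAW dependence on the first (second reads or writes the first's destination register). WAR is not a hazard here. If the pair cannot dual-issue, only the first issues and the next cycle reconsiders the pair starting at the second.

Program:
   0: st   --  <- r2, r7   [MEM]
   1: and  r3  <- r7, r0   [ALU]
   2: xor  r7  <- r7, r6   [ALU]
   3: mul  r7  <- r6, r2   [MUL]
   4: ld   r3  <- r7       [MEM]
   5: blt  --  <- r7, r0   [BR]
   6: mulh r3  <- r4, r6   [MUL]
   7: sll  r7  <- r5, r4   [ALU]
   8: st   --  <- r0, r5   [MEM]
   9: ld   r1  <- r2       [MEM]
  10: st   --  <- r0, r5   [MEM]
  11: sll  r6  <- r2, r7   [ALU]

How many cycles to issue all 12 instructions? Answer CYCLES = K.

CYCLES = 8

0. st+and @i0/i1  | dual
1. xor @i2  | WAW r7
2. mul @i3  | RAW r7
3. ld+blt @i4/i5  | dual
4. mulh+sll @i6/i7  | dual
5. st @i8  | no-port MEM/MEM
6. ld @i9  | no-port MEM/MEM
7. st+sll @i10/i11  | dual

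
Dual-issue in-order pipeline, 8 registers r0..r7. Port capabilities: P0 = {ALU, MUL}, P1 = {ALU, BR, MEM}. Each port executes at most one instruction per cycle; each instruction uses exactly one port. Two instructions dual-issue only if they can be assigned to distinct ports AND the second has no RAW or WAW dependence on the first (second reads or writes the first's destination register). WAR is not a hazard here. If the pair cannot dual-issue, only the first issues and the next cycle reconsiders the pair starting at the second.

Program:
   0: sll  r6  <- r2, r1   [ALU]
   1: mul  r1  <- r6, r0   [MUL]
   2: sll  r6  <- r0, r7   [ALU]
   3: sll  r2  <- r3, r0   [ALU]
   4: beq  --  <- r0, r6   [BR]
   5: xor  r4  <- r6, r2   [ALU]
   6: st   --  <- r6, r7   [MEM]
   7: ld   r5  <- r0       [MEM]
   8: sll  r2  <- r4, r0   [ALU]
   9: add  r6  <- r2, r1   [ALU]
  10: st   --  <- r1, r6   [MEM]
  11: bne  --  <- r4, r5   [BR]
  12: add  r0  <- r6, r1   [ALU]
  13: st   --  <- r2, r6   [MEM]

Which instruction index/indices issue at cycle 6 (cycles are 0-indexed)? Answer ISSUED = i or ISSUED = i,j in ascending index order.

ISSUED = 10

  cy0 -> i0 (sll.ALU) RAW r6
  cy1 -> i1,i2 (mul.MUL/sll.ALU) pair
  cy2 -> i3,i4 (sll.ALU/beq.BR) pair
  cy3 -> i5,i6 (xor.ALU/st.MEM) pair
  cy4 -> i7,i8 (ld.MEM/sll.ALU) pair
  cy5 -> i9 (add.ALU) RAW r6
  cy6 -> i10 (st.MEM) no-port MEM/BR
  cy7 -> i11,i12 (bne.BR/add.ALU) pair
  cy8 -> i13 (st.MEM) tail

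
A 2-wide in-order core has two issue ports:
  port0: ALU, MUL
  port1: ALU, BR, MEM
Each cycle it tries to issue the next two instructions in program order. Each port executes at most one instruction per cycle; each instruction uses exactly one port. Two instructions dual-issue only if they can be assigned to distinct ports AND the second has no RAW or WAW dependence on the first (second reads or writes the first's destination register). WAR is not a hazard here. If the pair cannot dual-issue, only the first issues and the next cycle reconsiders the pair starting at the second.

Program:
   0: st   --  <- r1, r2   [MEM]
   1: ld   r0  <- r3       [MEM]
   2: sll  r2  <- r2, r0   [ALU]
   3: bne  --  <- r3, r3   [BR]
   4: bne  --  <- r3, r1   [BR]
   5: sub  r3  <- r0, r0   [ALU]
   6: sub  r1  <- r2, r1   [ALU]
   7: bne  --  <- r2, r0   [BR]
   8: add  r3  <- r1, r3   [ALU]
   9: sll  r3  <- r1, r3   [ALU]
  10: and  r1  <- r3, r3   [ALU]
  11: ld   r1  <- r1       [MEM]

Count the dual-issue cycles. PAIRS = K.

PAIRS = 3

#0 head=0: st i0 no-port MEM/MEM
#1 head=1: ld i1 RAW r0
#2 head=2: sll/bne i2,i3 2-wide
#3 head=4: bne/sub i4,i5 2-wide
#4 head=6: sub/bne i6,i7 2-wide
#5 head=8: add i8 RAW+WAW r3
#6 head=9: sll i9 RAW r3
#7 head=10: and i10 RAW+WAW r1
#8 head=11: ld i11 tail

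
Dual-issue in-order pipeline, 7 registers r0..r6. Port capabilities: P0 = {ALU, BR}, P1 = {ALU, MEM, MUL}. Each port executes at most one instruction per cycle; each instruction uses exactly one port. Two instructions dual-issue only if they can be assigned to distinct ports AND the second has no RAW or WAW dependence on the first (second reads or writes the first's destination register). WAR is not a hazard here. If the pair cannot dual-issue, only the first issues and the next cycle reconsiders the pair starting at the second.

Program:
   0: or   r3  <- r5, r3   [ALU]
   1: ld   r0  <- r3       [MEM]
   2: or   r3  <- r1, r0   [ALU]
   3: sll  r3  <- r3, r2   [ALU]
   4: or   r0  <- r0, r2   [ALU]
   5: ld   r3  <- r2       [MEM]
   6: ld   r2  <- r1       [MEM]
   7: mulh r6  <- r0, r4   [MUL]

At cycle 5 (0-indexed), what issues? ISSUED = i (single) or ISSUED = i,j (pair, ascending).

ISSUED = 6

t=0 i0:or ; RAW r3
t=1 i1:ld ; RAW r0
t=2 i2:or ; RAW+WAW r3
t=3 i3&i4:sll+or ; pair
t=4 i5:ld ; no-port MEM/MEM
t=5 i6:ld ; no-port MEM/MUL
t=6 i7:mulh ; tail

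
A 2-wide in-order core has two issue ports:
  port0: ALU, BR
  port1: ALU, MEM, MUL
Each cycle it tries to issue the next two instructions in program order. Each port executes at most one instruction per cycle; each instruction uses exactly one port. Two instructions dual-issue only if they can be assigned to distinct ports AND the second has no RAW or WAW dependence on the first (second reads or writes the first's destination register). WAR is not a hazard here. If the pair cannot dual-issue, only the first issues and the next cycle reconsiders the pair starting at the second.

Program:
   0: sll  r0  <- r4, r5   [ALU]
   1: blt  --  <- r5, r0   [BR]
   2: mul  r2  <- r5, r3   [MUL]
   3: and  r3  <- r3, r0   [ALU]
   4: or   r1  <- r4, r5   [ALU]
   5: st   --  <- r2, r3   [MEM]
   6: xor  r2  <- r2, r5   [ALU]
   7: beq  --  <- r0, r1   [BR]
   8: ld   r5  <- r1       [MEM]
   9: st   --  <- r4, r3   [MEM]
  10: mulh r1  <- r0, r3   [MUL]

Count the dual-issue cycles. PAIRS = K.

PAIRS = 4

[0] i0  sll.ALU  -- RAW r0
[1] i1&i2  blt.BR/mul.MUL  -- dual
[2] i3&i4  and.ALU/or.ALU  -- dual
[3] i5&i6  st.MEM/xor.ALU  -- dual
[4] i7&i8  beq.BR/ld.MEM  -- dual
[5] i9  st.MEM  -- no-port MEM/MUL
[6] i10  mulh.MUL  -- tail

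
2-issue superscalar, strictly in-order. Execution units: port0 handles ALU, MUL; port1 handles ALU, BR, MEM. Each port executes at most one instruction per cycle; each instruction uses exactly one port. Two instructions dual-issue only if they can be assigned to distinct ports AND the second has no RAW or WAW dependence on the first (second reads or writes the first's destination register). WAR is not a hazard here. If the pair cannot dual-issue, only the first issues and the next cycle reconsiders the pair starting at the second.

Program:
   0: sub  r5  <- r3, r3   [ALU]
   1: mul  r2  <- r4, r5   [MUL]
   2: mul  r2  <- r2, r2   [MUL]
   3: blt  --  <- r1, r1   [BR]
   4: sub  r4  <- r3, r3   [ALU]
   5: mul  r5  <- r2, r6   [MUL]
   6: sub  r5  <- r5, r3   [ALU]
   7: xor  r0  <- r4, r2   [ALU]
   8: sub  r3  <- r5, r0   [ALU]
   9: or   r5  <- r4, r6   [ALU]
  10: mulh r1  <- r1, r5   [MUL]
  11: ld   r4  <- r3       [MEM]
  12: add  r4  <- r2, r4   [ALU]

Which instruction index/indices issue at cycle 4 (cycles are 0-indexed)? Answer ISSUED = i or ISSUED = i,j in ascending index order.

ISSUED = 6,7

[0] i0  sub  -- RAW r5
[1] i1  mul  -- no-port MUL/MUL
[2] i2,i3  mul blt  -- pair
[3] i4,i5  sub mul  -- pair
[4] i6,i7  sub xor  -- pair
[5] i8,i9  sub or  -- pair
[6] i10,i11  mulh ld  -- pair
[7] i12  add  -- tail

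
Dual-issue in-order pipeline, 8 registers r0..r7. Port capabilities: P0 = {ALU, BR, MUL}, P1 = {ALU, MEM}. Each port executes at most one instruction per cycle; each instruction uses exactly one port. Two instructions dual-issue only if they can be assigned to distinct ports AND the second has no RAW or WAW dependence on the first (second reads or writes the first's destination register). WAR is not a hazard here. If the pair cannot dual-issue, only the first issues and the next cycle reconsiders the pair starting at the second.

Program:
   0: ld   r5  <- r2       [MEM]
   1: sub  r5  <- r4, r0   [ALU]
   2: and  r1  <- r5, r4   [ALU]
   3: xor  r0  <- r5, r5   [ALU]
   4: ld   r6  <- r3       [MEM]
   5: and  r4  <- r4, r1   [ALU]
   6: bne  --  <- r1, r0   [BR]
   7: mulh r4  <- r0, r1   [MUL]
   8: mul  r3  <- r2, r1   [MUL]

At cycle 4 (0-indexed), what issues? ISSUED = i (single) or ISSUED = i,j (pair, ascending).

ISSUED = 6

  cy0 -> i0 (ld) WAW r5
  cy1 -> i1 (sub) RAW r5
  cy2 -> i2+i3 (and;xor) 2-wide
  cy3 -> i4+i5 (ld;and) 2-wide
  cy4 -> i6 (bne) no-port BR/MUL
  cy5 -> i7 (mulh) no-port MUL/MUL
  cy6 -> i8 (mul) tail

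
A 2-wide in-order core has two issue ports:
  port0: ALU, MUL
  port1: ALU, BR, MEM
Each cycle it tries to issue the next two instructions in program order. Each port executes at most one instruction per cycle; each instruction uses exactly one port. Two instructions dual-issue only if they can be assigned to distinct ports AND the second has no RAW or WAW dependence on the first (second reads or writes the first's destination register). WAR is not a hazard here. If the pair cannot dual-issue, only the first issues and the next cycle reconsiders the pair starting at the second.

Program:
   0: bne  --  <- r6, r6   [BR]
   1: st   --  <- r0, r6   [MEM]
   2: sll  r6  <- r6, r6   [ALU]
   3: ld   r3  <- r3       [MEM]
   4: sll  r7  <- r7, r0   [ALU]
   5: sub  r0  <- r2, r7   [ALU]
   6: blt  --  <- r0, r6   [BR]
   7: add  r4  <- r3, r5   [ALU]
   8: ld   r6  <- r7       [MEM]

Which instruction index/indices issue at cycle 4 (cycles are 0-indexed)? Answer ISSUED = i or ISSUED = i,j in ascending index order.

ISSUED = 6,7

0. bne.BR @i0  | no-port BR/MEM
1. st.MEM/sll.ALU @i1,i2  | dual
2. ld.MEM/sll.ALU @i3,i4  | dual
3. sub.ALU @i5  | RAW r0
4. blt.BR/add.ALU @i6,i7  | dual
5. ld.MEM @i8  | tail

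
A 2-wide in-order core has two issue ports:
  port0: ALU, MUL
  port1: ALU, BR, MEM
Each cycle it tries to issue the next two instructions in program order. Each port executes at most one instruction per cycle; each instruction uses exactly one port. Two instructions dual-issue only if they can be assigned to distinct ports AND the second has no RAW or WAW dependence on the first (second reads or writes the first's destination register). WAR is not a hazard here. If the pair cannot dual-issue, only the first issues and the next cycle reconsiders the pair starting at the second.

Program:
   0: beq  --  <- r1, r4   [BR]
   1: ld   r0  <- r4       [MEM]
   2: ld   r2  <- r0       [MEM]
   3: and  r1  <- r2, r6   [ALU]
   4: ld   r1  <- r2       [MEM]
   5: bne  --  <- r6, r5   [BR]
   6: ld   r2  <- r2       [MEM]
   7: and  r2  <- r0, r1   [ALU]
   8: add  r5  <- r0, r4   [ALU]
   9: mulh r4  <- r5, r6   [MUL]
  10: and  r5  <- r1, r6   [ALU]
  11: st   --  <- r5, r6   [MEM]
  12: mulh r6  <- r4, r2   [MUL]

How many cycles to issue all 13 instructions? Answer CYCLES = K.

[0] i0  beq.BR  -- no-port BR/MEM
[1] i1  ld.MEM  -- no-port MEM/MEM
[2] i2  ld.MEM  -- RAW r2
[3] i3  and.ALU  -- WAW r1
[4] i4  ld.MEM  -- no-port MEM/BR
[5] i5  bne.BR  -- no-port BR/MEM
[6] i6  ld.MEM  -- WAW r2
[7] i7,i8  and.ALU+add.ALU  -- pair
[8] i9,i10  mulh.MUL+and.ALU  -- pair
[9] i11,i12  st.MEM+mulh.MUL  -- pair

CYCLES = 10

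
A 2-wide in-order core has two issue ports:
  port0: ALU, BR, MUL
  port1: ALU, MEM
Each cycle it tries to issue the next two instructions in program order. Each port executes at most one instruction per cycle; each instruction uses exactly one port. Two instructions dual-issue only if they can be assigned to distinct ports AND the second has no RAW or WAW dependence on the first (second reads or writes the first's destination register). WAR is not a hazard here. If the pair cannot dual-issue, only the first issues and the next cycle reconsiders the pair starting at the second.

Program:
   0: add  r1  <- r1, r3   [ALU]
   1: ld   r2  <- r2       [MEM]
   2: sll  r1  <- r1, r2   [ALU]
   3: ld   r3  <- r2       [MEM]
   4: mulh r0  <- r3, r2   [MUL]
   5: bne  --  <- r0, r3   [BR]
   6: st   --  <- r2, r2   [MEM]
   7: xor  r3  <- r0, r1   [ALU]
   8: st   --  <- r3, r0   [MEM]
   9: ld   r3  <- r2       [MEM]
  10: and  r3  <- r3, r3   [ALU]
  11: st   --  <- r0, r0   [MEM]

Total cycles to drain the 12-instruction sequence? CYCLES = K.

CYCLES = 8

t=0 i0&i1:add.ALU/ld.MEM ; dual
t=1 i2&i3:sll.ALU/ld.MEM ; dual
t=2 i4:mulh.MUL ; no-port MUL/BR
t=3 i5&i6:bne.BR/st.MEM ; dual
t=4 i7:xor.ALU ; RAW r3
t=5 i8:st.MEM ; no-port MEM/MEM
t=6 i9:ld.MEM ; RAW+WAW r3
t=7 i10&i11:and.ALU/st.MEM ; dual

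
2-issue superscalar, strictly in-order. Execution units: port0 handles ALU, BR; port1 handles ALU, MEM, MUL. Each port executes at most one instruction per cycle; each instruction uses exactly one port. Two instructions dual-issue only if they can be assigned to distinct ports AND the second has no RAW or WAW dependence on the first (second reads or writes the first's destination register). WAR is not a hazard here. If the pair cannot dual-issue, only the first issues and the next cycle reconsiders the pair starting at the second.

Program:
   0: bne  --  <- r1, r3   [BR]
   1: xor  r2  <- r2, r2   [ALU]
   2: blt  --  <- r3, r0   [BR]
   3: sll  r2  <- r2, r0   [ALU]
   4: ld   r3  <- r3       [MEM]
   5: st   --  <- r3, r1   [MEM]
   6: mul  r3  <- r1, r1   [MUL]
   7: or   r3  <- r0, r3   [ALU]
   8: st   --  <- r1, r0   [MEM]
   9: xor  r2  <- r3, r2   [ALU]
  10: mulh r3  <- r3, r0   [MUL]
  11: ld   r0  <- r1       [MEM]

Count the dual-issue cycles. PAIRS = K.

PAIRS = 4

t=0 i0&i1:bne+xor ; pair
t=1 i2&i3:blt+sll ; pair
t=2 i4:ld ; no-port MEM/MEM
t=3 i5:st ; no-port MEM/MUL
t=4 i6:mul ; RAW+WAW r3
t=5 i7&i8:or+st ; pair
t=6 i9&i10:xor+mulh ; pair
t=7 i11:ld ; tail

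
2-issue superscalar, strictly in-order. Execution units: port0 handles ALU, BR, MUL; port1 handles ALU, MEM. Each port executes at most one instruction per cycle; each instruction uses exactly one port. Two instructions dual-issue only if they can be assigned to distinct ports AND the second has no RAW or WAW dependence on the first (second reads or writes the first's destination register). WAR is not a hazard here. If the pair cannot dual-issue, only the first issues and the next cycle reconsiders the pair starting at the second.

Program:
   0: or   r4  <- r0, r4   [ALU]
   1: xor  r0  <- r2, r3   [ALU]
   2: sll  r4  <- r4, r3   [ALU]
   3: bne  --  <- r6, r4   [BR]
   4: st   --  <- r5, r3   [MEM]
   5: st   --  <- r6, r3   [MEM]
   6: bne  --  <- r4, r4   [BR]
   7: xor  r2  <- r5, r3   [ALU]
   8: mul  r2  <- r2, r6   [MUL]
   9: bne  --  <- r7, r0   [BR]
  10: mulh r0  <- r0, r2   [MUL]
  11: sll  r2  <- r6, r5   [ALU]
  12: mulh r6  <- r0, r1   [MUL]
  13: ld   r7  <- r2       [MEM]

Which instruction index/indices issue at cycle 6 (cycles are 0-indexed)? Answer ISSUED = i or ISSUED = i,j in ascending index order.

ISSUED = 9

  cy0 -> i0/i1 (or xor) dual
  cy1 -> i2 (sll) RAW r4
  cy2 -> i3/i4 (bne st) dual
  cy3 -> i5/i6 (st bne) dual
  cy4 -> i7 (xor) RAW+WAW r2
  cy5 -> i8 (mul) no-port MUL/BR
  cy6 -> i9 (bne) no-port BR/MUL
  cy7 -> i10/i11 (mulh sll) dual
  cy8 -> i12/i13 (mulh ld) dual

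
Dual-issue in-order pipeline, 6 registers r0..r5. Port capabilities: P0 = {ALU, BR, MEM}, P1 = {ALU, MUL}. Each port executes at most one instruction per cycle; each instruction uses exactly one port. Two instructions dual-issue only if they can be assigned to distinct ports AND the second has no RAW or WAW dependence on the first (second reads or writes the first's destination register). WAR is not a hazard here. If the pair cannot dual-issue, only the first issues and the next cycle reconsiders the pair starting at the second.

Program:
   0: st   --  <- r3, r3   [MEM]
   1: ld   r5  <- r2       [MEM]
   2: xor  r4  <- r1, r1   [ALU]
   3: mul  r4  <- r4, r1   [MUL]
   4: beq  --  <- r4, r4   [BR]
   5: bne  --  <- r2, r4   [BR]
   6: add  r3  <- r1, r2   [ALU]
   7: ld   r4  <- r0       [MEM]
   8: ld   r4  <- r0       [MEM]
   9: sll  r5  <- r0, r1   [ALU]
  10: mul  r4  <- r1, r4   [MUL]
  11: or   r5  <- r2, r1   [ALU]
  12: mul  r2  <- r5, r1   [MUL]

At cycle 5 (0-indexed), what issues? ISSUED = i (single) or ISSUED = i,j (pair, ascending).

ISSUED = 7

t=0 i0:st.MEM ; no-port MEM/MEM
t=1 i1,i2:ld.MEM+xor.ALU ; dual
t=2 i3:mul.MUL ; RAW r4
t=3 i4:beq.BR ; no-port BR/BR
t=4 i5,i6:bne.BR+add.ALU ; dual
t=5 i7:ld.MEM ; no-port MEM/MEM
t=6 i8,i9:ld.MEM+sll.ALU ; dual
t=7 i10,i11:mul.MUL+or.ALU ; dual
t=8 i12:mul.MUL ; tail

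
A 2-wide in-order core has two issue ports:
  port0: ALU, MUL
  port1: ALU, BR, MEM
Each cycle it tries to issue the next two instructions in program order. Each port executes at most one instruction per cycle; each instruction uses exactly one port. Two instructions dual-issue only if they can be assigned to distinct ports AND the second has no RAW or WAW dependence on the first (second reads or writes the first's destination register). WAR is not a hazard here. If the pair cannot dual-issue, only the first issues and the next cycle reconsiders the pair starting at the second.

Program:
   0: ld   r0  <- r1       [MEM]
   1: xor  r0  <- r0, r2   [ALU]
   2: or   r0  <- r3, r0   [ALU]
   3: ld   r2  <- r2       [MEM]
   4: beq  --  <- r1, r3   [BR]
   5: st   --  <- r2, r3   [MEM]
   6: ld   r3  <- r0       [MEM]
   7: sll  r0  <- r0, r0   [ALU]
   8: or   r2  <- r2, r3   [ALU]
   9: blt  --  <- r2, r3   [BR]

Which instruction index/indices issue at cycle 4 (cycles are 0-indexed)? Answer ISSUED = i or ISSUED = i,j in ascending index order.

ISSUED = 5

t=0 i0:ld ; RAW+WAW r0
t=1 i1:xor ; RAW+WAW r0
t=2 i2&i3:or;ld ; 2-wide
t=3 i4:beq ; no-port BR/MEM
t=4 i5:st ; no-port MEM/MEM
t=5 i6&i7:ld;sll ; 2-wide
t=6 i8:or ; RAW r2
t=7 i9:blt ; tail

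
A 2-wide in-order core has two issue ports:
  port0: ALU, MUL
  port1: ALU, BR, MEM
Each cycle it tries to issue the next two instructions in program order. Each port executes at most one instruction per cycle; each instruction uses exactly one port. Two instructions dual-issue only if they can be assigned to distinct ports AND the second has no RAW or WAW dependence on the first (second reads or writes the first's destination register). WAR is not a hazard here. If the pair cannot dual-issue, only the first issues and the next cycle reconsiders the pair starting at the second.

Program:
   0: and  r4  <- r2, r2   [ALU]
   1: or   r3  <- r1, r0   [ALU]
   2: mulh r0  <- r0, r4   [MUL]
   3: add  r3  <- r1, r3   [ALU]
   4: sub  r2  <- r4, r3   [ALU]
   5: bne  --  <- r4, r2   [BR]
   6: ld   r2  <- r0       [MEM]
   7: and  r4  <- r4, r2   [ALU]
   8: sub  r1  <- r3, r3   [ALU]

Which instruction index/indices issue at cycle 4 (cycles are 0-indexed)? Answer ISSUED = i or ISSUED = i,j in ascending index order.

ISSUED = 6

[0] i0+i1  and.ALU or.ALU  -- pair
[1] i2+i3  mulh.MUL add.ALU  -- pair
[2] i4  sub.ALU  -- RAW r2
[3] i5  bne.BR  -- no-port BR/MEM
[4] i6  ld.MEM  -- RAW r2
[5] i7+i8  and.ALU sub.ALU  -- pair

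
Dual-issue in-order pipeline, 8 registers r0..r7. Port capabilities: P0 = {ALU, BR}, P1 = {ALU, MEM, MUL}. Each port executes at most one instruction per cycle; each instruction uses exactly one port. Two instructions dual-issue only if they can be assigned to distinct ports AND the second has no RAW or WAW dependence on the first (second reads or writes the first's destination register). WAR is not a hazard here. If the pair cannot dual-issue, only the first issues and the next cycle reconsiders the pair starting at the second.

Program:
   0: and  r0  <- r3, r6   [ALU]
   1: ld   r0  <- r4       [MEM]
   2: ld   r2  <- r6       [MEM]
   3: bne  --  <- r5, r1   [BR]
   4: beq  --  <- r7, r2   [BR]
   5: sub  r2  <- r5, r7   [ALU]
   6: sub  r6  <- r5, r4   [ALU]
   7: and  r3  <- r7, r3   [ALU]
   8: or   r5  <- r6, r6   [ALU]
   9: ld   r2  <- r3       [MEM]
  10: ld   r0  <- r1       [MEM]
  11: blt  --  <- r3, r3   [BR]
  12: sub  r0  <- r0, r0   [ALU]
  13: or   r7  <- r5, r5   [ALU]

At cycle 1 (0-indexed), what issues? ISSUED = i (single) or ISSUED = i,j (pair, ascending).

0. and @i0  | WAW r0
1. ld @i1  | no-port MEM/MEM
2. ld/bne @i2&i3  | 2-wide
3. beq/sub @i4&i5  | 2-wide
4. sub/and @i6&i7  | 2-wide
5. or/ld @i8&i9  | 2-wide
6. ld/blt @i10&i11  | 2-wide
7. sub/or @i12&i13  | 2-wide

ISSUED = 1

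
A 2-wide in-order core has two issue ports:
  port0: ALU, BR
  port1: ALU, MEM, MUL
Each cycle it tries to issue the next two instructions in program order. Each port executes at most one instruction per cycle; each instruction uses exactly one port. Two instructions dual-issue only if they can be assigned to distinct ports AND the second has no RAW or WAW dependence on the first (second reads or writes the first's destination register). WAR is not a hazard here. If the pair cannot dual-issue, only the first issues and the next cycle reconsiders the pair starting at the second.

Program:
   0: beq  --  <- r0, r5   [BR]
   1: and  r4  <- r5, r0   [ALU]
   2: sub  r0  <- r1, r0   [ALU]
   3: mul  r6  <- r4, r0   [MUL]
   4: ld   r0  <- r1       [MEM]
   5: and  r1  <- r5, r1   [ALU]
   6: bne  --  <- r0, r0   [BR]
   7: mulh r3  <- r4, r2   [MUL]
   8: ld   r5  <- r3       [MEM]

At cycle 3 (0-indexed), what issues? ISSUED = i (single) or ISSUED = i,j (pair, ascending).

t=0 i0/i1:beq+and ; pair
t=1 i2:sub ; RAW r0
t=2 i3:mul ; no-port MUL/MEM
t=3 i4/i5:ld+and ; pair
t=4 i6/i7:bne+mulh ; pair
t=5 i8:ld ; tail

ISSUED = 4,5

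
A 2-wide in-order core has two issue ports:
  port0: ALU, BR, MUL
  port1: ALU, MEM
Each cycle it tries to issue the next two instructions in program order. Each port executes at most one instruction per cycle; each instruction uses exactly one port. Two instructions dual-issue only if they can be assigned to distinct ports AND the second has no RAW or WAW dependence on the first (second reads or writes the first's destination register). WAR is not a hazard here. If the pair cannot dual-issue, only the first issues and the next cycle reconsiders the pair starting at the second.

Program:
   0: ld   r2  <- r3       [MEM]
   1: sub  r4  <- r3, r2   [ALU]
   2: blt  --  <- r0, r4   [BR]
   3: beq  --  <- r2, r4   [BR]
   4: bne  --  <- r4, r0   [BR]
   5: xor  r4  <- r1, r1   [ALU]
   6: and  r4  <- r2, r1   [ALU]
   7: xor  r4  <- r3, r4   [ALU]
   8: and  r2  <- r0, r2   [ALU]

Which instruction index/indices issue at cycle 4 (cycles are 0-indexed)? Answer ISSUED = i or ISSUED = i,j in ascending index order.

ISSUED = 4,5

#0 head=0: ld i0 RAW r2
#1 head=1: sub i1 RAW r4
#2 head=2: blt i2 no-port BR/BR
#3 head=3: beq i3 no-port BR/BR
#4 head=4: bne+xor i4/i5 2-wide
#5 head=6: and i6 RAW+WAW r4
#6 head=7: xor+and i7/i8 2-wide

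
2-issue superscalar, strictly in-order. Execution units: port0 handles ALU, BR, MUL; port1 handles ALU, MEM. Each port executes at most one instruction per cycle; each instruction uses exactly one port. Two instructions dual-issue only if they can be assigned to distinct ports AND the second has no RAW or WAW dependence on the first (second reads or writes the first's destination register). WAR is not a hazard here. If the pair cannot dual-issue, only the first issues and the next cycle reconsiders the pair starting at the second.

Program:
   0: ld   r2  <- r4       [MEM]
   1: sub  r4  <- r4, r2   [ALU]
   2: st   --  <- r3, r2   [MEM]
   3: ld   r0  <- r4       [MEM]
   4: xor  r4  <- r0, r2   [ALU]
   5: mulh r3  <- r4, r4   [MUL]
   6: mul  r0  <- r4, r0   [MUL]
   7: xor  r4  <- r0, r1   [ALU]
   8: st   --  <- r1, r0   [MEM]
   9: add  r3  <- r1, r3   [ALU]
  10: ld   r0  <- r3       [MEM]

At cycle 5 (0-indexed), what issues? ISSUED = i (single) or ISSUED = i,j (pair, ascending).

#0 head=0: ld i0 RAW r2
#1 head=1: sub/st i1+i2 dual
#2 head=3: ld i3 RAW r0
#3 head=4: xor i4 RAW r4
#4 head=5: mulh i5 no-port MUL/MUL
#5 head=6: mul i6 RAW r0
#6 head=7: xor/st i7+i8 dual
#7 head=9: add i9 RAW r3
#8 head=10: ld i10 tail

ISSUED = 6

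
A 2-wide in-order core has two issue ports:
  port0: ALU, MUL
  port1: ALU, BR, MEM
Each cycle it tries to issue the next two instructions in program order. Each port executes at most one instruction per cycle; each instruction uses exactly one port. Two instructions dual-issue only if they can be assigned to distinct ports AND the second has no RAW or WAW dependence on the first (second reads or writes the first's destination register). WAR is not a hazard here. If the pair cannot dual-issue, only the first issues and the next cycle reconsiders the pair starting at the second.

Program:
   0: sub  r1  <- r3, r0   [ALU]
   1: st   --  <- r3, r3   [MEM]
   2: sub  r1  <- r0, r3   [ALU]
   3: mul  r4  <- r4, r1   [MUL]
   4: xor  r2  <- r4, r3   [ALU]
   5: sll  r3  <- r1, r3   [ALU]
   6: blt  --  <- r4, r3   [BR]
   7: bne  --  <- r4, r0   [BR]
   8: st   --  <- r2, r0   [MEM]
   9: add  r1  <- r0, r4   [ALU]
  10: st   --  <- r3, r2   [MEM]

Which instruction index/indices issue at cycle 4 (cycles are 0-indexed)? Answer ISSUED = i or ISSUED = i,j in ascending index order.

ISSUED = 6

  cy0 -> i0/i1 (sub+st) 2-wide
  cy1 -> i2 (sub) RAW r1
  cy2 -> i3 (mul) RAW r4
  cy3 -> i4/i5 (xor+sll) 2-wide
  cy4 -> i6 (blt) no-port BR/BR
  cy5 -> i7 (bne) no-port BR/MEM
  cy6 -> i8/i9 (st+add) 2-wide
  cy7 -> i10 (st) tail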